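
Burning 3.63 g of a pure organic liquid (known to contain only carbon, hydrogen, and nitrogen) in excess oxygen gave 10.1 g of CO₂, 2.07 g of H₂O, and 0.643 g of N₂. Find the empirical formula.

mol C = 10.1 g CO₂ ÷ 44.009 g/mol = 0.2295 mol
mol H = 2 × 2.07 g H₂O ÷ 18.015 g/mol = 0.2298 mol
mol N = 2 × 0.643 g N₂ ÷ 28.014 g/mol = 0.04591 mol
Divide by the smallest (0.04591 mol): C 4.999, H 5.006, N 1.000

C5H5N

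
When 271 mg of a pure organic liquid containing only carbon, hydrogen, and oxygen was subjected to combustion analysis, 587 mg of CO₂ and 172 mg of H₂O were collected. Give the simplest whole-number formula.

C7H10O3

mol C = 0.587 g CO₂ ÷ 44.009 g/mol = 0.01334 mol
mol H = 2 × 0.172 g H₂O ÷ 18.015 g/mol = 0.01910 mol
mass O = 0.271 − (0.1602 + 0.01925) = 0.09155 g → mol O = 0.09155 ÷ 15.999 = 0.005722 mol
Divide by the smallest (0.005722 mol): C 2.331, H 3.337, O 1.000
Multiplying each by 3 gives whole numbers: C 6.99, H 10.01, O 3.00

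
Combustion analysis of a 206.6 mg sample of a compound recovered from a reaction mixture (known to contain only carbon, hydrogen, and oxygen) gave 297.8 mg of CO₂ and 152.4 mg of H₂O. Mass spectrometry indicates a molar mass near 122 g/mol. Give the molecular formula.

mol C = 0.2978 g CO₂ ÷ 44.009 g/mol = 0.0067668 mol
mol H = 2 × 0.1524 g H₂O ÷ 18.015 g/mol = 0.016919 mol
mass O = 0.2066 − (0.081276 + 0.017055) = 0.10827 g → mol O = 0.10827 ÷ 15.999 = 0.0067673 mol
Divide by the smallest (0.0067668 mol): C 1.000, H 2.500, O 1.000
Multiplying each by 2 gives whole numbers: C 2.00, H 5.00, O 2.00
Empirical formula: C2H5O2
Empirical-formula mass = 61.06 g/mol; 122 ÷ 61.06 ≈ 2, so the molecular formula is C4H10O4.

C4H10O4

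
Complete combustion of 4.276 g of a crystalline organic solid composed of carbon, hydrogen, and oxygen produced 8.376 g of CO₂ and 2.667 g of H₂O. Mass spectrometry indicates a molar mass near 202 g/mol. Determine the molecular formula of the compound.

mol C = 8.376 g CO₂ ÷ 44.009 g/mol = 0.19032 mol
mol H = 2 × 2.667 g H₂O ÷ 18.015 g/mol = 0.29609 mol
mass O = 4.276 − (2.2860 + 0.29846) = 1.6916 g → mol O = 1.6916 ÷ 15.999 = 0.10573 mol
Divide by the smallest (0.10573 mol): C 1.800, H 2.800, O 1.000
Multiplying each by 5 gives whole numbers: C 9.00, H 14.00, O 5.00
Empirical formula: C9H14O5
Empirical-formula mass = 202.21 g/mol; 202 ÷ 202.21 ≈ 1, so the molecular formula is C9H14O5.

C9H14O5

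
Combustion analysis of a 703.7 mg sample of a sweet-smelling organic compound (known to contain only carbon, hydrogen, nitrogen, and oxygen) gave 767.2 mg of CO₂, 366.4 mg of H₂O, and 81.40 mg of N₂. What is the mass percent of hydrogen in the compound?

mol C = 0.7672 g CO₂ ÷ 44.009 g/mol = 0.017433 mol
mol H = 2 × 0.3664 g H₂O ÷ 18.015 g/mol = 0.040677 mol
mol N = 2 × 0.08140 g N₂ ÷ 28.014 g/mol = 0.0058114 mol
mass O = 0.7037 − (0.20939 + 0.041003 + 0.081400) = 0.37191 g → mol O = 0.37191 ÷ 15.999 = 0.023246 mol
mass % H = 0.041003 g ÷ 0.7037 g × 100%

5.83%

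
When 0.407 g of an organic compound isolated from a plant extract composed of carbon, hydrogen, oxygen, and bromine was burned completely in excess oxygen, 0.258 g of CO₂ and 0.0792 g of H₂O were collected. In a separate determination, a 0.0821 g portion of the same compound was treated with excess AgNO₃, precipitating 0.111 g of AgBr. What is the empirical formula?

C2H3BrO2

mol C = 0.258 g CO₂ ÷ 44.009 g/mol = 0.005862 mol
mol H = 2 × 0.0792 g H₂O ÷ 18.015 g/mol = 0.008793 mol
From the AgBr data: mol Br per gram of compound = (0.111 ÷ 187.772) ÷ 0.0821 = 0.007200 mol/g, so in the 0.407 g combustion sample mol Br = 0.002931 mol
mass O = 0.407 − (0.07041 + 0.008863 + 0.2342) = 0.09356 g → mol O = 0.09356 ÷ 15.999 = 0.005848 mol
Divide by the smallest (0.002931 mol): C 2.000, H 3.000, Br 1.000, O 1.996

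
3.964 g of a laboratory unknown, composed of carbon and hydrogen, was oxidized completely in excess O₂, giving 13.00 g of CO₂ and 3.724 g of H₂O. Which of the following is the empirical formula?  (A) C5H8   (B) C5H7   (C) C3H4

(B) C5H7

mol C = 13.00 g CO₂ ÷ 44.009 g/mol = 0.29539 mol
mol H = 2 × 3.724 g H₂O ÷ 18.015 g/mol = 0.41343 mol
Divide by the smallest (0.29539 mol): C 1.000, H 1.400
Multiplying each by 5 gives whole numbers: C 5.00, H 7.00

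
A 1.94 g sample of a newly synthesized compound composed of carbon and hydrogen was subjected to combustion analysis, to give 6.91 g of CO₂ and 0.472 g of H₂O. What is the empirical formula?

C3H

mol C = 6.91 g CO₂ ÷ 44.009 g/mol = 0.1570 mol
mol H = 2 × 0.472 g H₂O ÷ 18.015 g/mol = 0.05240 mol
Divide by the smallest (0.05240 mol): C 2.996, H 1.000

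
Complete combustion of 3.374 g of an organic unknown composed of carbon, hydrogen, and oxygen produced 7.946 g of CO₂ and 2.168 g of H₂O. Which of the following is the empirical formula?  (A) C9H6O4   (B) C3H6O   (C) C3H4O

(C) C3H4O

mol C = 7.946 g CO₂ ÷ 44.009 g/mol = 0.18055 mol
mol H = 2 × 2.168 g H₂O ÷ 18.015 g/mol = 0.24069 mol
mass O = 3.374 − (2.1686 + 0.24261) = 0.96275 g → mol O = 0.96275 ÷ 15.999 = 0.060176 mol
Divide by the smallest (0.060176 mol): C 3.000, H 4.000, O 1.000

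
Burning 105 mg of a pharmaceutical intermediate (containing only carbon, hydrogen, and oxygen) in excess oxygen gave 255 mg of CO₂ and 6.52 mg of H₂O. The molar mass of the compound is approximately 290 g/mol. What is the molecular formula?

C16H2O6

mol C = 0.255 g CO₂ ÷ 44.009 g/mol = 0.005794 mol
mol H = 2 × 0.00652 g H₂O ÷ 18.015 g/mol = 0.0007238 mol
mass O = 0.105 − (0.06959 + 0.0007296) = 0.03468 g → mol O = 0.03468 ÷ 15.999 = 0.002167 mol
Divide by the smallest (0.0007238 mol): C 8.005, H 1.000, O 2.994
Empirical formula: C8HO3
Empirical-formula mass = 145.09 g/mol; 290 ÷ 145.09 ≈ 2, so the molecular formula is C16H2O6.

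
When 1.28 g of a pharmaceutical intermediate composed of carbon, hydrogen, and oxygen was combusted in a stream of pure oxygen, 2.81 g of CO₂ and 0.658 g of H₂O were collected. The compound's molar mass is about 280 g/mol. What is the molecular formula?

mol C = 2.81 g CO₂ ÷ 44.009 g/mol = 0.06385 mol
mol H = 2 × 0.658 g H₂O ÷ 18.015 g/mol = 0.07305 mol
mass O = 1.28 − (0.7669 + 0.07363) = 0.4395 g → mol O = 0.4395 ÷ 15.999 = 0.02747 mol
Divide by the smallest (0.02747 mol): C 2.325, H 2.659, O 1.000
Multiplying each by 3 gives whole numbers: C 6.97, H 7.98, O 3.00
Empirical formula: C7H8O3
Empirical-formula mass = 140.14 g/mol; 280 ÷ 140.14 ≈ 2, so the molecular formula is C14H16O6.

C14H16O6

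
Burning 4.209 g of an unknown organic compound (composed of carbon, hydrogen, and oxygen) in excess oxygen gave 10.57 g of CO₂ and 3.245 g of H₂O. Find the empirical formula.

mol C = 10.57 g CO₂ ÷ 44.009 g/mol = 0.24018 mol
mol H = 2 × 3.245 g H₂O ÷ 18.015 g/mol = 0.36026 mol
mass O = 4.209 − (2.8848 + 0.36314) = 0.96108 g → mol O = 0.96108 ÷ 15.999 = 0.060071 mol
Divide by the smallest (0.060071 mol): C 3.998, H 5.997, O 1.000

C4H6O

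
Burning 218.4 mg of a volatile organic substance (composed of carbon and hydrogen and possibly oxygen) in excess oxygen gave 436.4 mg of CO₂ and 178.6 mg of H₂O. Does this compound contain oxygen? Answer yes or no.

mol C = 0.4364 g CO₂ ÷ 44.009 g/mol = 0.0099162 mol
mol H = 2 × 0.1786 g H₂O ÷ 18.015 g/mol = 0.019828 mol
C and H account for only 0.13909 g of the 0.2184 g sample; the remaining 0.079311 g must be oxygen.

yes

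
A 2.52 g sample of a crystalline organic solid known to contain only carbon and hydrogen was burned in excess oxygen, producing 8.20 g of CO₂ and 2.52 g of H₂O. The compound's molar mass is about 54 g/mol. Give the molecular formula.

C4H6

mol C = 8.20 g CO₂ ÷ 44.009 g/mol = 0.1863 mol
mol H = 2 × 2.52 g H₂O ÷ 18.015 g/mol = 0.2798 mol
Divide by the smallest (0.1863 mol): C 1.000, H 1.501
Multiplying each by 2 gives whole numbers: C 2.00, H 3.00
Empirical formula: C2H3
Empirical-formula mass = 27.05 g/mol; 54 ÷ 27.05 ≈ 2, so the molecular formula is C4H6.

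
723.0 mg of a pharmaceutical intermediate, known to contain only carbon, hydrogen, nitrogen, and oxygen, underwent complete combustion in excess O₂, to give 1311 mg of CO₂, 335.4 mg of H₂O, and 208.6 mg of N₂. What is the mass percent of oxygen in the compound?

mol C = 1.311 g CO₂ ÷ 44.009 g/mol = 0.029789 mol
mol H = 2 × 0.3354 g H₂O ÷ 18.015 g/mol = 0.037236 mol
mol N = 2 × 0.2086 g N₂ ÷ 28.014 g/mol = 0.014893 mol
mass O = 0.7230 − (0.35780 + 0.037534 + 0.20860) = 0.11907 g → mol O = 0.11907 ÷ 15.999 = 0.0074421 mol
mass % O = 0.11907 g ÷ 0.7230 g × 100%

16.47%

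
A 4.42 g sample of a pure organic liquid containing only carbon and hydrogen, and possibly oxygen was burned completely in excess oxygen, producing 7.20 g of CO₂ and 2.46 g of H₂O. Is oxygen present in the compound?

yes

mol C = 7.20 g CO₂ ÷ 44.009 g/mol = 0.1636 mol
mol H = 2 × 2.46 g H₂O ÷ 18.015 g/mol = 0.2731 mol
C and H account for only 2.240 g of the 4.42 g sample; the remaining 2.180 g must be oxygen.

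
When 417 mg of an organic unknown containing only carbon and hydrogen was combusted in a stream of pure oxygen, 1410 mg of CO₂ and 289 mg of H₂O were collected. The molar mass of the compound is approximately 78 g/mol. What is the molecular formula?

C6H6

mol C = 1.41 g CO₂ ÷ 44.009 g/mol = 0.03204 mol
mol H = 2 × 0.289 g H₂O ÷ 18.015 g/mol = 0.03208 mol
Divide by the smallest (0.03204 mol): C 1.000, H 1.001
Empirical formula: CH
Empirical-formula mass = 13.02 g/mol; 78 ÷ 13.02 ≈ 6, so the molecular formula is C6H6.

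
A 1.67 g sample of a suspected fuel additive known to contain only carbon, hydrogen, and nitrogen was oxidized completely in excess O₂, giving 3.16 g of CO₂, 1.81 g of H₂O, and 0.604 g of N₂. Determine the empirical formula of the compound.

C5H14N3

mol C = 3.16 g CO₂ ÷ 44.009 g/mol = 0.07180 mol
mol H = 2 × 1.81 g H₂O ÷ 18.015 g/mol = 0.2009 mol
mol N = 2 × 0.604 g N₂ ÷ 28.014 g/mol = 0.04312 mol
Divide by the smallest (0.04312 mol): C 1.665, H 4.660, N 1.000
Multiplying each by 3 gives whole numbers: C 5.00, H 13.98, N 3.00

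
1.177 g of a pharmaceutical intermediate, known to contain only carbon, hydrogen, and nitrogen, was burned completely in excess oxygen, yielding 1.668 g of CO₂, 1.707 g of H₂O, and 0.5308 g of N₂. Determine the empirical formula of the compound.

mol C = 1.668 g CO₂ ÷ 44.009 g/mol = 0.037901 mol
mol H = 2 × 1.707 g H₂O ÷ 18.015 g/mol = 0.18951 mol
mol N = 2 × 0.5308 g N₂ ÷ 28.014 g/mol = 0.037895 mol
Divide by the smallest (0.037895 mol): C 1.000, H 5.001, N 1.000

CH5N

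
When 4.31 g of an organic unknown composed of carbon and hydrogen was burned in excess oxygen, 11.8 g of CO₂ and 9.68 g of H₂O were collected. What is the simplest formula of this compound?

CH4

mol C = 11.8 g CO₂ ÷ 44.009 g/mol = 0.2681 mol
mol H = 2 × 9.68 g H₂O ÷ 18.015 g/mol = 1.075 mol
Divide by the smallest (0.2681 mol): C 1.000, H 4.008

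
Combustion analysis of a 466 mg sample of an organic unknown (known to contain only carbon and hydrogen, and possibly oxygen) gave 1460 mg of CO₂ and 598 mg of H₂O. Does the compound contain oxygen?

no

mol C = 1.46 g CO₂ ÷ 44.009 g/mol = 0.03318 mol
mol H = 2 × 0.598 g H₂O ÷ 18.015 g/mol = 0.06639 mol
C and H together account for 0.4654 g — essentially the entire 0.466 g sample — so the compound contains no oxygen.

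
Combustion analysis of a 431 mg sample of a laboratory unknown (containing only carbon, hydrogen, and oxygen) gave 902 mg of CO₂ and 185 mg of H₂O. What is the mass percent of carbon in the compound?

57.1%

mol C = 0.902 g CO₂ ÷ 44.009 g/mol = 0.02050 mol
mol H = 2 × 0.185 g H₂O ÷ 18.015 g/mol = 0.02054 mol
mass O = 0.431 − (0.2462 + 0.02070) = 0.1641 g → mol O = 0.1641 ÷ 15.999 = 0.01026 mol
mass % C = 0.2462 g ÷ 0.431 g × 100%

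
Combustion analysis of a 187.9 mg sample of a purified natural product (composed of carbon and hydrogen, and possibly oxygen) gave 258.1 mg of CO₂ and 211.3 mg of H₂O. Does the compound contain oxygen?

mol C = 0.2581 g CO₂ ÷ 44.009 g/mol = 0.0058647 mol
mol H = 2 × 0.2113 g H₂O ÷ 18.015 g/mol = 0.023458 mol
C and H account for only 0.094087 g of the 0.1879 g sample; the remaining 0.093813 g must be oxygen.

yes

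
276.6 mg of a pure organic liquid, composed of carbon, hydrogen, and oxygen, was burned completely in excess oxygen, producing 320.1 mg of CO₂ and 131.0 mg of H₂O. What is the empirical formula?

C2H4O3

mol C = 0.3201 g CO₂ ÷ 44.009 g/mol = 0.0072735 mol
mol H = 2 × 0.1310 g H₂O ÷ 18.015 g/mol = 0.014543 mol
mass O = 0.2766 − (0.087362 + 0.014660) = 0.17458 g → mol O = 0.17458 ÷ 15.999 = 0.010912 mol
Divide by the smallest (0.0072735 mol): C 1.000, H 2.000, O 1.500
Multiplying each by 2 gives whole numbers: C 2.00, H 4.00, O 3.00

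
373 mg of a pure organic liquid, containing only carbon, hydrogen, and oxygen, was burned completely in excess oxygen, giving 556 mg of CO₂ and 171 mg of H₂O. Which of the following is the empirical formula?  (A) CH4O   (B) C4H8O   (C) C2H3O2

mol C = 0.556 g CO₂ ÷ 44.009 g/mol = 0.01263 mol
mol H = 2 × 0.171 g H₂O ÷ 18.015 g/mol = 0.01898 mol
mass O = 0.373 − (0.1517 + 0.01914) = 0.2021 g → mol O = 0.2021 ÷ 15.999 = 0.01263 mol
Divide by the smallest (0.01263 mol): C 1.000, H 1.503, O 1.000
Multiplying each by 2 gives whole numbers: C 2.00, H 3.01, O 2.00

(C) C2H3O2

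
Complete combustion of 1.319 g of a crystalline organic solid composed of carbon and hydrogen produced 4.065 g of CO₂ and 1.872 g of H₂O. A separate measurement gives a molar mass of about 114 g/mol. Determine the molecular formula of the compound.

mol C = 4.065 g CO₂ ÷ 44.009 g/mol = 0.092367 mol
mol H = 2 × 1.872 g H₂O ÷ 18.015 g/mol = 0.20783 mol
Divide by the smallest (0.092367 mol): C 1.000, H 2.250
Multiplying each by 4 gives whole numbers: C 4.00, H 9.00
Empirical formula: C4H9
Empirical-formula mass = 57.12 g/mol; 114 ÷ 57.12 ≈ 2, so the molecular formula is C8H18.

C8H18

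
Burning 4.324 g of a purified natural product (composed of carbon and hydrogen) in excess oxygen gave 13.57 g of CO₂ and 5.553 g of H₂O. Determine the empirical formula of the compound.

CH2

mol C = 13.57 g CO₂ ÷ 44.009 g/mol = 0.30835 mol
mol H = 2 × 5.553 g H₂O ÷ 18.015 g/mol = 0.61649 mol
Divide by the smallest (0.30835 mol): C 1.000, H 1.999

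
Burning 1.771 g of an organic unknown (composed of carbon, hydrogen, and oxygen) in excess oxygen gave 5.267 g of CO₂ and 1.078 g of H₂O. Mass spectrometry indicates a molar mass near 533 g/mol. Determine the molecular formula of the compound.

mol C = 5.267 g CO₂ ÷ 44.009 g/mol = 0.11968 mol
mol H = 2 × 1.078 g H₂O ÷ 18.015 g/mol = 0.11968 mol
mass O = 1.771 − (1.4375 + 0.12064) = 0.21289 g → mol O = 0.21289 ÷ 15.999 = 0.013306 mol
Divide by the smallest (0.013306 mol): C 8.994, H 8.994, O 1.000
Empirical formula: C9H9O
Empirical-formula mass = 133.17 g/mol; 533 ÷ 133.17 ≈ 4, so the molecular formula is C36H36O4.

C36H36O4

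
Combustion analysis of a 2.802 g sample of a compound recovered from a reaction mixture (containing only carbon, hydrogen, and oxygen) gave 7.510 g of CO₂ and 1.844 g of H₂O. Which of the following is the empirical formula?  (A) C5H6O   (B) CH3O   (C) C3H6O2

mol C = 7.510 g CO₂ ÷ 44.009 g/mol = 0.17065 mol
mol H = 2 × 1.844 g H₂O ÷ 18.015 g/mol = 0.20472 mol
mass O = 2.802 − (2.0496 + 0.20636) = 0.54600 g → mol O = 0.54600 ÷ 15.999 = 0.034127 mol
Divide by the smallest (0.034127 mol): C 5.000, H 5.999, O 1.000

(A) C5H6O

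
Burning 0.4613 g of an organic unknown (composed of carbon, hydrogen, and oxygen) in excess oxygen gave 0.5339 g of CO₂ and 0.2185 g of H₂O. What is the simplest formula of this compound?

mol C = 0.5339 g CO₂ ÷ 44.009 g/mol = 0.012132 mol
mol H = 2 × 0.2185 g H₂O ÷ 18.015 g/mol = 0.024258 mol
mass O = 0.4613 − (0.14571 + 0.024452) = 0.29114 g → mol O = 0.29114 ÷ 15.999 = 0.018197 mol
Divide by the smallest (0.012132 mol): C 1.000, H 2.000, O 1.500
Multiplying each by 2 gives whole numbers: C 2.00, H 4.00, O 3.00

C2H4O3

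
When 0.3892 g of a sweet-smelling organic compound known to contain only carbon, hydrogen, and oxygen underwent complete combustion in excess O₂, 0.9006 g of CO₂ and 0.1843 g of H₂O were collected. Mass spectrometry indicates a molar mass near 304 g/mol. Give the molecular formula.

C16H16O6

mol C = 0.9006 g CO₂ ÷ 44.009 g/mol = 0.020464 mol
mol H = 2 × 0.1843 g H₂O ÷ 18.015 g/mol = 0.020461 mol
mass O = 0.3892 − (0.24579 + 0.020624) = 0.12278 g → mol O = 0.12278 ÷ 15.999 = 0.0076744 mol
Divide by the smallest (0.0076744 mol): C 2.667, H 2.666, O 1.000
Multiplying each by 3 gives whole numbers: C 8.00, H 8.00, O 3.00
Empirical formula: C8H8O3
Empirical-formula mass = 152.15 g/mol; 304 ÷ 152.15 ≈ 2, so the molecular formula is C16H16O6.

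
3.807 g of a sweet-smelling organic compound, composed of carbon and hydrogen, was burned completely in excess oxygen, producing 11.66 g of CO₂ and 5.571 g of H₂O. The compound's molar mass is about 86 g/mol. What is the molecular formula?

C6H14

mol C = 11.66 g CO₂ ÷ 44.009 g/mol = 0.26495 mol
mol H = 2 × 5.571 g H₂O ÷ 18.015 g/mol = 0.61848 mol
Divide by the smallest (0.26495 mol): C 1.000, H 2.334
Multiplying each by 3 gives whole numbers: C 3.00, H 7.00
Empirical formula: C3H7
Empirical-formula mass = 43.09 g/mol; 86 ÷ 43.09 ≈ 2, so the molecular formula is C6H14.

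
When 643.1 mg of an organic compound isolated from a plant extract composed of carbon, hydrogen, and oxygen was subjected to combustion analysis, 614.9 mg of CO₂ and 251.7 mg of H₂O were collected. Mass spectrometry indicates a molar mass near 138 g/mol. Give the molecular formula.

mol C = 0.6149 g CO₂ ÷ 44.009 g/mol = 0.013972 mol
mol H = 2 × 0.2517 g H₂O ÷ 18.015 g/mol = 0.027943 mol
mass O = 0.6431 − (0.16782 + 0.028167) = 0.44711 g → mol O = 0.44711 ÷ 15.999 = 0.027946 mol
Divide by the smallest (0.013972 mol): C 1.000, H 2.000, O 2.000
Empirical formula: CH2O2
Empirical-formula mass = 46.02 g/mol; 138 ÷ 46.02 ≈ 3, so the molecular formula is C3H6O6.

C3H6O6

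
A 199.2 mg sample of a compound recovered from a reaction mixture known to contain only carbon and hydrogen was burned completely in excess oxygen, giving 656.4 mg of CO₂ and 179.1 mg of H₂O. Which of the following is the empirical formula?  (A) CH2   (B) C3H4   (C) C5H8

(B) C3H4

mol C = 0.6564 g CO₂ ÷ 44.009 g/mol = 0.014915 mol
mol H = 2 × 0.1791 g H₂O ÷ 18.015 g/mol = 0.019883 mol
Divide by the smallest (0.014915 mol): C 1.000, H 1.333
Multiplying each by 3 gives whole numbers: C 3.00, H 4.00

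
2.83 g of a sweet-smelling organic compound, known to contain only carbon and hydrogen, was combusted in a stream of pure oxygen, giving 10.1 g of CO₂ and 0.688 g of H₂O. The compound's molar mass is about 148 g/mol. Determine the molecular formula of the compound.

mol C = 10.1 g CO₂ ÷ 44.009 g/mol = 0.2295 mol
mol H = 2 × 0.688 g H₂O ÷ 18.015 g/mol = 0.07638 mol
Divide by the smallest (0.07638 mol): C 3.005, H 1.000
Empirical formula: C3H
Empirical-formula mass = 37.04 g/mol; 148 ÷ 37.04 ≈ 4, so the molecular formula is C12H4.

C12H4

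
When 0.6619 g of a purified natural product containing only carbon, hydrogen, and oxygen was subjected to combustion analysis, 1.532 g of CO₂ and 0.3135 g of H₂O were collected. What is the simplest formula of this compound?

C8H8O3

mol C = 1.532 g CO₂ ÷ 44.009 g/mol = 0.034811 mol
mol H = 2 × 0.3135 g H₂O ÷ 18.015 g/mol = 0.034804 mol
mass O = 0.6619 − (0.41812 + 0.035083) = 0.20870 g → mol O = 0.20870 ÷ 15.999 = 0.013045 mol
Divide by the smallest (0.013045 mol): C 2.669, H 2.668, O 1.000
Multiplying each by 3 gives whole numbers: C 8.01, H 8.00, O 3.00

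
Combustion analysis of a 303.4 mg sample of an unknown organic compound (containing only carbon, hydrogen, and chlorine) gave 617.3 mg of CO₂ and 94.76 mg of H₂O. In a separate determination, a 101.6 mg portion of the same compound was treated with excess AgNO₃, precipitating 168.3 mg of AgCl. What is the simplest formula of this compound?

mol C = 0.6173 g CO₂ ÷ 44.009 g/mol = 0.014027 mol
mol H = 2 × 0.09476 g H₂O ÷ 18.015 g/mol = 0.010520 mol
From the AgCl data: mol Cl per gram of compound = (0.1683 ÷ 143.318) ÷ 0.1016 = 0.011558 mol/g, so in the 0.3034 g combustion sample mol Cl = 0.0035068 mol
Divide by the smallest (0.0035068 mol): C 4.000, H 3.000, Cl 1.000

C4H3Cl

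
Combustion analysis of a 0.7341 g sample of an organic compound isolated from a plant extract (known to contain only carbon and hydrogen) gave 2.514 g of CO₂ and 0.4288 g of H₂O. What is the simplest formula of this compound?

C6H5

mol C = 2.514 g CO₂ ÷ 44.009 g/mol = 0.057125 mol
mol H = 2 × 0.4288 g H₂O ÷ 18.015 g/mol = 0.047605 mol
Divide by the smallest (0.047605 mol): C 1.200, H 1.000
Multiplying each by 5 gives whole numbers: C 6.00, H 5.00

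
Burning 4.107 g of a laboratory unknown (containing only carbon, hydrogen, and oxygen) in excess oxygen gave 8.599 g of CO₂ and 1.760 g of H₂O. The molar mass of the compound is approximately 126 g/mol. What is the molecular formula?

mol C = 8.599 g CO₂ ÷ 44.009 g/mol = 0.19539 mol
mol H = 2 × 1.760 g H₂O ÷ 18.015 g/mol = 0.19539 mol
mass O = 4.107 − (2.3469 + 0.19696) = 1.5632 g → mol O = 1.5632 ÷ 15.999 = 0.097706 mol
Divide by the smallest (0.097706 mol): C 2.000, H 2.000, O 1.000
Empirical formula: C2H2O
Empirical-formula mass = 42.04 g/mol; 126 ÷ 42.04 ≈ 3, so the molecular formula is C6H6O3.

C6H6O3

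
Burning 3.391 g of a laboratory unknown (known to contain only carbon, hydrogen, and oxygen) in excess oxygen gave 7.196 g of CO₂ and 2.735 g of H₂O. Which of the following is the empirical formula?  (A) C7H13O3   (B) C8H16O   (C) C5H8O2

(A) C7H13O3

mol C = 7.196 g CO₂ ÷ 44.009 g/mol = 0.16351 mol
mol H = 2 × 2.735 g H₂O ÷ 18.015 g/mol = 0.30364 mol
mass O = 3.391 − (1.9639 + 0.30606) = 1.1210 g → mol O = 1.1210 ÷ 15.999 = 0.070066 mol
Divide by the smallest (0.070066 mol): C 2.334, H 4.334, O 1.000
Multiplying each by 3 gives whole numbers: C 7.00, H 13.00, O 3.00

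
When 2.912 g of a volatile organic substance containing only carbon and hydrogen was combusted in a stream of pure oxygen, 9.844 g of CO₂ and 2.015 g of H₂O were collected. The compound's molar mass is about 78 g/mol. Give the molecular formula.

mol C = 9.844 g CO₂ ÷ 44.009 g/mol = 0.22368 mol
mol H = 2 × 2.015 g H₂O ÷ 18.015 g/mol = 0.22370 mol
Divide by the smallest (0.22368 mol): C 1.000, H 1.000
Empirical formula: CH
Empirical-formula mass = 13.02 g/mol; 78 ÷ 13.02 ≈ 6, so the molecular formula is C6H6.

C6H6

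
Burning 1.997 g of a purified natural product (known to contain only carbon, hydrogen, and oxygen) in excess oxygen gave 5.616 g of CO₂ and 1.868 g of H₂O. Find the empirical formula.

mol C = 5.616 g CO₂ ÷ 44.009 g/mol = 0.12761 mol
mol H = 2 × 1.868 g H₂O ÷ 18.015 g/mol = 0.20738 mol
mass O = 1.997 − (1.5327 + 0.20904) = 0.25523 g → mol O = 0.25523 ÷ 15.999 = 0.015953 mol
Divide by the smallest (0.015953 mol): C 7.999, H 13.000, O 1.000

C8H13O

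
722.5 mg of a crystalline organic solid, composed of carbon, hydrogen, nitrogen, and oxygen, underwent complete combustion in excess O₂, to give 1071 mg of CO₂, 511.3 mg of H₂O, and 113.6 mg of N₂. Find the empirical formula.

mol C = 1.071 g CO₂ ÷ 44.009 g/mol = 0.024336 mol
mol H = 2 × 0.5113 g H₂O ÷ 18.015 g/mol = 0.056764 mol
mol N = 2 × 0.1136 g N₂ ÷ 28.014 g/mol = 0.0081102 mol
mass O = 0.7225 − (0.29230 + 0.057218 + 0.11360) = 0.25938 g → mol O = 0.25938 ÷ 15.999 = 0.016212 mol
Divide by the smallest (0.0081102 mol): C 3.001, H 6.999, N 1.000, O 1.999

C3H7NO2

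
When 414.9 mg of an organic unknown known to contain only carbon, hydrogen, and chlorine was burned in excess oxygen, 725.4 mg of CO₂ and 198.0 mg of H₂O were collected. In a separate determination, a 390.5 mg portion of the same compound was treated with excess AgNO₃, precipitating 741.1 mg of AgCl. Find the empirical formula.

C3H4Cl

mol C = 0.7254 g CO₂ ÷ 44.009 g/mol = 0.016483 mol
mol H = 2 × 0.1980 g H₂O ÷ 18.015 g/mol = 0.021982 mol
From the AgCl data: mol Cl per gram of compound = (0.7411 ÷ 143.318) ÷ 0.3905 = 0.013242 mol/g, so in the 0.4149 g combustion sample mol Cl = 0.0054941 mol
Divide by the smallest (0.0054941 mol): C 3.000, H 4.001, Cl 1.000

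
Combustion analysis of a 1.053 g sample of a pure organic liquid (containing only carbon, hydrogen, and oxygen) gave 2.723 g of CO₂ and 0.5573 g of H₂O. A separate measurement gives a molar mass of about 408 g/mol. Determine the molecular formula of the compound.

C24H24O6

mol C = 2.723 g CO₂ ÷ 44.009 g/mol = 0.061874 mol
mol H = 2 × 0.5573 g H₂O ÷ 18.015 g/mol = 0.061871 mol
mass O = 1.053 − (0.74317 + 0.062366) = 0.24747 g → mol O = 0.24747 ÷ 15.999 = 0.015468 mol
Divide by the smallest (0.015468 mol): C 4.000, H 4.000, O 1.000
Empirical formula: C4H4O
Empirical-formula mass = 68.08 g/mol; 408 ÷ 68.08 ≈ 6, so the molecular formula is C24H24O6.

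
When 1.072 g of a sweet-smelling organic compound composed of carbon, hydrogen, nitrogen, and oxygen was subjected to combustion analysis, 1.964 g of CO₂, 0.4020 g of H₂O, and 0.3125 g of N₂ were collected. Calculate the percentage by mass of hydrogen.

4.20%

mol C = 1.964 g CO₂ ÷ 44.009 g/mol = 0.044627 mol
mol H = 2 × 0.4020 g H₂O ÷ 18.015 g/mol = 0.044629 mol
mol N = 2 × 0.3125 g N₂ ÷ 28.014 g/mol = 0.022310 mol
mass O = 1.072 − (0.53602 + 0.044987 + 0.31250) = 0.17850 g → mol O = 0.17850 ÷ 15.999 = 0.011157 mol
mass % H = 0.044987 g ÷ 1.072 g × 100%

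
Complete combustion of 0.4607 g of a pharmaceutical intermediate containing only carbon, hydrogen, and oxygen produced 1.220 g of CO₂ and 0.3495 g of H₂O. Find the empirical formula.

C5H7O

mol C = 1.220 g CO₂ ÷ 44.009 g/mol = 0.027722 mol
mol H = 2 × 0.3495 g H₂O ÷ 18.015 g/mol = 0.038801 mol
mass O = 0.4607 − (0.33296 + 0.039111) = 0.088624 g → mol O = 0.088624 ÷ 15.999 = 0.0055394 mol
Divide by the smallest (0.0055394 mol): C 5.004, H 7.005, O 1.000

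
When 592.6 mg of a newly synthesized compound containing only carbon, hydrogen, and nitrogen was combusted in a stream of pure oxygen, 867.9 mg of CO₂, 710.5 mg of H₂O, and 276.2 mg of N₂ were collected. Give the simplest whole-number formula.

mol C = 0.8679 g CO₂ ÷ 44.009 g/mol = 0.019721 mol
mol H = 2 × 0.7105 g H₂O ÷ 18.015 g/mol = 0.078879 mol
mol N = 2 × 0.2762 g N₂ ÷ 28.014 g/mol = 0.019719 mol
Divide by the smallest (0.019719 mol): C 1.000, H 4.000, N 1.000

CH4N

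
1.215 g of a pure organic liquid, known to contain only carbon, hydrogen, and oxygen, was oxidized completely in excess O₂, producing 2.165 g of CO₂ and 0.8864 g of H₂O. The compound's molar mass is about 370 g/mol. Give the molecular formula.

mol C = 2.165 g CO₂ ÷ 44.009 g/mol = 0.049194 mol
mol H = 2 × 0.8864 g H₂O ÷ 18.015 g/mol = 0.098407 mol
mass O = 1.215 − (0.59087 + 0.099194) = 0.52493 g → mol O = 0.52493 ÷ 15.999 = 0.032810 mol
Divide by the smallest (0.032810 mol): C 1.499, H 2.999, O 1.000
Multiplying each by 2 gives whole numbers: C 3.00, H 6.00, O 2.00
Empirical formula: C3H6O2
Empirical-formula mass = 74.08 g/mol; 370 ÷ 74.08 ≈ 5, so the molecular formula is C15H30O10.

C15H30O10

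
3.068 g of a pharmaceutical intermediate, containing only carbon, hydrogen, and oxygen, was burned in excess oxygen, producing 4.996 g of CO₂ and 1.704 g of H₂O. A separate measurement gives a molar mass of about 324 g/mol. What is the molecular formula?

C12H20O10

mol C = 4.996 g CO₂ ÷ 44.009 g/mol = 0.11352 mol
mol H = 2 × 1.704 g H₂O ÷ 18.015 g/mol = 0.18918 mol
mass O = 3.068 − (1.3635 + 0.19069) = 1.5138 g → mol O = 1.5138 ÷ 15.999 = 0.094618 mol
Divide by the smallest (0.094618 mol): C 1.200, H 1.999, O 1.000
Multiplying each by 5 gives whole numbers: C 6.00, H 10.00, O 5.00
Empirical formula: C6H10O5
Empirical-formula mass = 162.14 g/mol; 324 ÷ 162.14 ≈ 2, so the molecular formula is C12H20O10.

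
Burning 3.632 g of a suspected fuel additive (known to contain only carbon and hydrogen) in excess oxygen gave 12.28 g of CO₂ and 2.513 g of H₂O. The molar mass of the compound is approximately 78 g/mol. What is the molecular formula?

mol C = 12.28 g CO₂ ÷ 44.009 g/mol = 0.27903 mol
mol H = 2 × 2.513 g H₂O ÷ 18.015 g/mol = 0.27899 mol
Divide by the smallest (0.27899 mol): C 1.000, H 1.000
Empirical formula: CH
Empirical-formula mass = 13.02 g/mol; 78 ÷ 13.02 ≈ 6, so the molecular formula is C6H6.

C6H6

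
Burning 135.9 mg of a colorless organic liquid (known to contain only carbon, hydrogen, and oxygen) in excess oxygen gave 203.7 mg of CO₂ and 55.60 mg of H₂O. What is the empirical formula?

mol C = 0.2037 g CO₂ ÷ 44.009 g/mol = 0.0046286 mol
mol H = 2 × 0.05560 g H₂O ÷ 18.015 g/mol = 0.0061726 mol
mass O = 0.1359 − (0.055594 + 0.0062220) = 0.074084 g → mol O = 0.074084 ÷ 15.999 = 0.0046305 mol
Divide by the smallest (0.0046286 mol): C 1.000, H 1.334, O 1.000
Multiplying each by 3 gives whole numbers: C 3.00, H 4.00, O 3.00

C3H4O3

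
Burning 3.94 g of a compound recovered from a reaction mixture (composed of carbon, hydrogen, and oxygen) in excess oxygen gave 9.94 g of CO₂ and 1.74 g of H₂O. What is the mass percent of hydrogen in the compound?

mol C = 9.94 g CO₂ ÷ 44.009 g/mol = 0.2259 mol
mol H = 2 × 1.74 g H₂O ÷ 18.015 g/mol = 0.1932 mol
mass O = 3.94 − (2.713 + 0.1947) = 1.032 g → mol O = 1.032 ÷ 15.999 = 0.06453 mol
mass % H = 0.1947 g ÷ 3.94 g × 100%

4.9%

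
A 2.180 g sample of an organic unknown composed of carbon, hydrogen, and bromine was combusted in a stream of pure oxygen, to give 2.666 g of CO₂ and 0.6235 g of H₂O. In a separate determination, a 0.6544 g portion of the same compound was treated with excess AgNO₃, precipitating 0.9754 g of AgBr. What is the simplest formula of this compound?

C7H8Br2

mol C = 2.666 g CO₂ ÷ 44.009 g/mol = 0.060579 mol
mol H = 2 × 0.6235 g H₂O ÷ 18.015 g/mol = 0.069220 mol
From the AgBr data: mol Br per gram of compound = (0.9754 ÷ 187.772) ÷ 0.6544 = 0.0079380 mol/g, so in the 2.180 g combustion sample mol Br = 0.017305 mol
Divide by the smallest (0.017305 mol): C 3.501, H 4.000, Br 1.000
Multiplying each by 2 gives whole numbers: C 7.00, H 8.00, Br 2.00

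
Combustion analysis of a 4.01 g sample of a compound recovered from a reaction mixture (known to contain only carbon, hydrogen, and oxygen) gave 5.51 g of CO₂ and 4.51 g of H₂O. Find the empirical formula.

CH4O

mol C = 5.51 g CO₂ ÷ 44.009 g/mol = 0.1252 mol
mol H = 2 × 4.51 g H₂O ÷ 18.015 g/mol = 0.5007 mol
mass O = 4.01 − (1.504 + 0.5047) = 2.002 g → mol O = 2.002 ÷ 15.999 = 0.1251 mol
Divide by the smallest (0.1251 mol): C 1.001, H 4.002, O 1.000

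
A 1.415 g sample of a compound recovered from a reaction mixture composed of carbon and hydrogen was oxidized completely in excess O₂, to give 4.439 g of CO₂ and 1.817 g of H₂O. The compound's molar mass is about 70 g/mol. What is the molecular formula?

C5H10

mol C = 4.439 g CO₂ ÷ 44.009 g/mol = 0.10087 mol
mol H = 2 × 1.817 g H₂O ÷ 18.015 g/mol = 0.20172 mol
Divide by the smallest (0.10087 mol): C 1.000, H 2.000
Empirical formula: CH2
Empirical-formula mass = 14.03 g/mol; 70 ÷ 14.03 ≈ 5, so the molecular formula is C5H10.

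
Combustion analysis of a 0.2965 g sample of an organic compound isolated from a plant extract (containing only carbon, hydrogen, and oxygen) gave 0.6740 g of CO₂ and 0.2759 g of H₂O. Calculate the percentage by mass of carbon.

mol C = 0.6740 g CO₂ ÷ 44.009 g/mol = 0.015315 mol
mol H = 2 × 0.2759 g H₂O ÷ 18.015 g/mol = 0.030630 mol
mass O = 0.2965 − (0.18395 + 0.030875) = 0.081676 g → mol O = 0.081676 ÷ 15.999 = 0.0051051 mol
mass % C = 0.18395 g ÷ 0.2965 g × 100%

62.04%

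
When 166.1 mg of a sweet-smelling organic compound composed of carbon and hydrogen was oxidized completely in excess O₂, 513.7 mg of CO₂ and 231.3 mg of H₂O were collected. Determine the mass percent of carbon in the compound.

84.41%

mol C = 0.5137 g CO₂ ÷ 44.009 g/mol = 0.011673 mol
mol H = 2 × 0.2313 g H₂O ÷ 18.015 g/mol = 0.025679 mol
mass % C = 0.14020 g ÷ 0.1661 g × 100%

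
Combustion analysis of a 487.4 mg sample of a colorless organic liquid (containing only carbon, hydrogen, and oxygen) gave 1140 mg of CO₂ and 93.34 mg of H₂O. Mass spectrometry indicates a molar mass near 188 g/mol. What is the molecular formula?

mol C = 1.140 g CO₂ ÷ 44.009 g/mol = 0.025904 mol
mol H = 2 × 0.09334 g H₂O ÷ 18.015 g/mol = 0.010362 mol
mass O = 0.4874 − (0.31113 + 0.010445) = 0.16582 g → mol O = 0.16582 ÷ 15.999 = 0.010365 mol
Divide by the smallest (0.010362 mol): C 2.500, H 1.000, O 1.000
Multiplying each by 2 gives whole numbers: C 5.00, H 2.00, O 2.00
Empirical formula: C5H2O2
Empirical-formula mass = 94.07 g/mol; 188 ÷ 94.07 ≈ 2, so the molecular formula is C10H4O4.

C10H4O4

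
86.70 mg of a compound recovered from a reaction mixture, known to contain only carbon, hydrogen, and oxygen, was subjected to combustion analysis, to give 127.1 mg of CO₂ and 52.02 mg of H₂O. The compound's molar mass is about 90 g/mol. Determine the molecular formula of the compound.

C3H6O3

mol C = 0.1271 g CO₂ ÷ 44.009 g/mol = 0.0028880 mol
mol H = 2 × 0.05202 g H₂O ÷ 18.015 g/mol = 0.0057752 mol
mass O = 0.08670 − (0.034688 + 0.0058214) = 0.046190 g → mol O = 0.046190 ÷ 15.999 = 0.0028871 mol
Divide by the smallest (0.0028871 mol): C 1.000, H 2.000, O 1.000
Empirical formula: CH2O
Empirical-formula mass = 30.03 g/mol; 90 ÷ 30.03 ≈ 3, so the molecular formula is C3H6O3.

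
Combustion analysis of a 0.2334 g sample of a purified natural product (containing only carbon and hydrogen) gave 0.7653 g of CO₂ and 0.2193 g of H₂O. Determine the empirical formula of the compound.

mol C = 0.7653 g CO₂ ÷ 44.009 g/mol = 0.017390 mol
mol H = 2 × 0.2193 g H₂O ÷ 18.015 g/mol = 0.024346 mol
Divide by the smallest (0.017390 mol): C 1.000, H 1.400
Multiplying each by 5 gives whole numbers: C 5.00, H 7.00

C5H7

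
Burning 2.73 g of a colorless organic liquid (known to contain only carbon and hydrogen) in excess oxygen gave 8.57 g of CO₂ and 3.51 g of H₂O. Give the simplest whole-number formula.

mol C = 8.57 g CO₂ ÷ 44.009 g/mol = 0.1947 mol
mol H = 2 × 3.51 g H₂O ÷ 18.015 g/mol = 0.3897 mol
Divide by the smallest (0.1947 mol): C 1.000, H 2.001

CH2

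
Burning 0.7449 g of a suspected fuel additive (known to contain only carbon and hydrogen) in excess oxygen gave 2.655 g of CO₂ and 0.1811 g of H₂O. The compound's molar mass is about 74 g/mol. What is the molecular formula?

mol C = 2.655 g CO₂ ÷ 44.009 g/mol = 0.060329 mol
mol H = 2 × 0.1811 g H₂O ÷ 18.015 g/mol = 0.020105 mol
Divide by the smallest (0.020105 mol): C 3.001, H 1.000
Empirical formula: C3H
Empirical-formula mass = 37.04 g/mol; 74 ÷ 37.04 ≈ 2, so the molecular formula is C6H2.

C6H2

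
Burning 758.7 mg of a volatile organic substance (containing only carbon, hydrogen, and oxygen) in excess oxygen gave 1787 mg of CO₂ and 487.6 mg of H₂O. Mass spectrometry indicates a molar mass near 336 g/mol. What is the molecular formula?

mol C = 1.787 g CO₂ ÷ 44.009 g/mol = 0.040605 mol
mol H = 2 × 0.4876 g H₂O ÷ 18.015 g/mol = 0.054133 mol
mass O = 0.7587 − (0.48771 + 0.054566) = 0.21642 g → mol O = 0.21642 ÷ 15.999 = 0.013527 mol
Divide by the smallest (0.013527 mol): C 3.002, H 4.002, O 1.000
Empirical formula: C3H4O
Empirical-formula mass = 56.06 g/mol; 336 ÷ 56.06 ≈ 6, so the molecular formula is C18H24O6.

C18H24O6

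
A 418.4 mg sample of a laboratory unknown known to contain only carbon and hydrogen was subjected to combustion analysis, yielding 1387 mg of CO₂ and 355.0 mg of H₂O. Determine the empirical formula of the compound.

mol C = 1.387 g CO₂ ÷ 44.009 g/mol = 0.031516 mol
mol H = 2 × 0.3550 g H₂O ÷ 18.015 g/mol = 0.039412 mol
Divide by the smallest (0.031516 mol): C 1.000, H 1.251
Multiplying each by 4 gives whole numbers: C 4.00, H 5.00

C4H5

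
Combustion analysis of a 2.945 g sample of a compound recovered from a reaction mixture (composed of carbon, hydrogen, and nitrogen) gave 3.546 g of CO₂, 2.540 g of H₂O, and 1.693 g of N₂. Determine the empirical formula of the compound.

mol C = 3.546 g CO₂ ÷ 44.009 g/mol = 0.080574 mol
mol H = 2 × 2.540 g H₂O ÷ 18.015 g/mol = 0.28199 mol
mol N = 2 × 1.693 g N₂ ÷ 28.014 g/mol = 0.12087 mol
Divide by the smallest (0.080574 mol): C 1.000, H 3.500, N 1.500
Multiplying each by 2 gives whole numbers: C 2.00, H 7.00, N 3.00

C2H7N3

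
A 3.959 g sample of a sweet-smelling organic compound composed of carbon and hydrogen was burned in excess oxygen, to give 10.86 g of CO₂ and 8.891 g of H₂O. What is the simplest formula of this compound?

mol C = 10.86 g CO₂ ÷ 44.009 g/mol = 0.24677 mol
mol H = 2 × 8.891 g H₂O ÷ 18.015 g/mol = 0.98707 mol
Divide by the smallest (0.24677 mol): C 1.000, H 4.000

CH4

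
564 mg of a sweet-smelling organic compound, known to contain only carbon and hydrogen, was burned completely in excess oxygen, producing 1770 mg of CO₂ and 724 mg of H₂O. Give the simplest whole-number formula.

CH2

mol C = 1.77 g CO₂ ÷ 44.009 g/mol = 0.04022 mol
mol H = 2 × 0.724 g H₂O ÷ 18.015 g/mol = 0.08038 mol
Divide by the smallest (0.04022 mol): C 1.000, H 1.998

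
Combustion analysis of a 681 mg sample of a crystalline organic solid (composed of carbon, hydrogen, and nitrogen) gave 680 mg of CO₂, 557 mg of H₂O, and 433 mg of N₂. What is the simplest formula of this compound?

CH4N2

mol C = 0.680 g CO₂ ÷ 44.009 g/mol = 0.01545 mol
mol H = 2 × 0.557 g H₂O ÷ 18.015 g/mol = 0.06184 mol
mol N = 2 × 0.433 g N₂ ÷ 28.014 g/mol = 0.03091 mol
Divide by the smallest (0.01545 mol): C 1.000, H 4.002, N 2.001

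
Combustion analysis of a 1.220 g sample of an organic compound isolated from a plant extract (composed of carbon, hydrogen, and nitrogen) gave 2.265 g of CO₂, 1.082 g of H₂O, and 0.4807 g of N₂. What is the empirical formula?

C3H7N2

mol C = 2.265 g CO₂ ÷ 44.009 g/mol = 0.051467 mol
mol H = 2 × 1.082 g H₂O ÷ 18.015 g/mol = 0.12012 mol
mol N = 2 × 0.4807 g N₂ ÷ 28.014 g/mol = 0.034319 mol
Divide by the smallest (0.034319 mol): C 1.500, H 3.500, N 1.000
Multiplying each by 2 gives whole numbers: C 3.00, H 7.00, N 2.00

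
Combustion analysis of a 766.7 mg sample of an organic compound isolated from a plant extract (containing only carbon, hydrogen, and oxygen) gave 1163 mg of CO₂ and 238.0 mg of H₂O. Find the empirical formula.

mol C = 1.163 g CO₂ ÷ 44.009 g/mol = 0.026426 mol
mol H = 2 × 0.2380 g H₂O ÷ 18.015 g/mol = 0.026422 mol
mass O = 0.7667 − (0.31741 + 0.026634) = 0.42266 g → mol O = 0.42266 ÷ 15.999 = 0.026418 mol
Divide by the smallest (0.026418 mol): C 1.000, H 1.000, O 1.000

CHO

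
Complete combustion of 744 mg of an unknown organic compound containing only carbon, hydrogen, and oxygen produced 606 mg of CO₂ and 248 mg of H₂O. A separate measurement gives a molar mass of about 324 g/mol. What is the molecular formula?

mol C = 0.606 g CO₂ ÷ 44.009 g/mol = 0.01377 mol
mol H = 2 × 0.248 g H₂O ÷ 18.015 g/mol = 0.02753 mol
mass O = 0.744 − (0.1654 + 0.02775) = 0.5509 g → mol O = 0.5509 ÷ 15.999 = 0.03443 mol
Divide by the smallest (0.01377 mol): C 1.000, H 1.999, O 2.500
Multiplying each by 2 gives whole numbers: C 2.00, H 4.00, O 5.00
Empirical formula: C2H4O5
Empirical-formula mass = 108.05 g/mol; 324 ÷ 108.05 ≈ 3, so the molecular formula is C6H12O15.

C6H12O15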